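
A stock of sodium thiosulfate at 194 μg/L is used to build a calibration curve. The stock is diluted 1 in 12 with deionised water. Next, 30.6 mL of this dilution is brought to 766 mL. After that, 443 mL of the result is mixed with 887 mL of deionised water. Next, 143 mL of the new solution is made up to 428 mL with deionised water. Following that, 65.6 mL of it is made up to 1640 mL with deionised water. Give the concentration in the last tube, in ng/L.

Overall dilution factor = 12 × 25.03 × 3.002 × 2.993 × 25 = 6.75 × 10⁴.
194 μg/L / 6.75 × 10⁴ = 2.87 × 10⁻³ μg/L = 2.87 ng/L.

2.87 ng/L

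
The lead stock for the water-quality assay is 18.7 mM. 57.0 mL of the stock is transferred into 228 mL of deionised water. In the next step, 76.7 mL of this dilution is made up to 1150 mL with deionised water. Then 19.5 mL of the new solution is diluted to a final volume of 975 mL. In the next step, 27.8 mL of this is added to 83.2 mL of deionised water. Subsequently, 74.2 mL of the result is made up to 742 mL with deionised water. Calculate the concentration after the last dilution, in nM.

Overall dilution factor = 5 × 14.99 × 50 × 3.993 × 10 = 1.50 × 10⁵.
18.7 mM / 1.50 × 10⁵ = 1.25 × 10⁻⁴ mM = 125 nM.

125 nM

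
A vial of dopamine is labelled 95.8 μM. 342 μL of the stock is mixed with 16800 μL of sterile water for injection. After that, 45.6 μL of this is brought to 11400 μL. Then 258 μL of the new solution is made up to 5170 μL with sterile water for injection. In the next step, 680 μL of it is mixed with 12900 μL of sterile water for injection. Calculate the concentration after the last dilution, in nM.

Overall dilution factor = 50.12 × 250 × 20.04 × 19.97 = 5.01 × 10⁶.
95.8 μM / 5.01 × 10⁶ = 1.91 × 10⁻⁵ μM = 0.0191 nM.

0.0191 nM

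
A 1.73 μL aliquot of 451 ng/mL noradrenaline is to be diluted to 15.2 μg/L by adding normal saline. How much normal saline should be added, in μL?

49.6 μL

15.2 μg/L = 15.2 ng/mL.
V₂ = C₁V₁/C₂ = 451 × 1.73 / 15.2 = 51.3 μL.
Diluent to add = V₂ − V₁ = 51.3 − 1.73 = 49.6 μL.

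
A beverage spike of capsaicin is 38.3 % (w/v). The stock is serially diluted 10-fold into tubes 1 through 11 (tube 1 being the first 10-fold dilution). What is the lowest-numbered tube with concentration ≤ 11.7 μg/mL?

tube 5

Tube n has concentration 38.3 % (w/v) / 10ⁿ.
Need 10ⁿ ≥ 38.3 % (w/v) / 11.7 μg/mL = 3.27 × 10⁴, so n ≥ 4.52.
First such tube: n = 5.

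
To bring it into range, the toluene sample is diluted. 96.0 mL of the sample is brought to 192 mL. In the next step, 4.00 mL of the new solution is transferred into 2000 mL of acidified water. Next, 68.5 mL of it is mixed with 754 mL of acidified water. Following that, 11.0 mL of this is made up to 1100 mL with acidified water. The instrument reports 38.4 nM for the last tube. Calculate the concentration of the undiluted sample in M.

Overall dilution factor = 2 × 501 × 12.01 × 100 = 1.20 × 10⁶.
Original = 38.4 nM × 1.20 × 10⁶ = 4.62 × 10⁷ nM = 0.0462 M.

0.0462 M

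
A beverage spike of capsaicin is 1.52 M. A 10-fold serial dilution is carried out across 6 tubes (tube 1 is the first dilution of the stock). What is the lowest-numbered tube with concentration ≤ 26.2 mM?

tube 2

Tube n has concentration 1.52 M / 10ⁿ.
Need 10ⁿ ≥ 1.52 M / 26.2 mM = 58.0, so n ≥ 1.76.
First such tube: n = 2.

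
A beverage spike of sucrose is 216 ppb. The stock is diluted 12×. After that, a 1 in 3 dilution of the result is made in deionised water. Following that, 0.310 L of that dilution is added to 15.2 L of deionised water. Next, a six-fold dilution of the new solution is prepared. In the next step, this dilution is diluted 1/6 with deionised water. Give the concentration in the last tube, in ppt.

Overall dilution factor = 12 × 3 × 50.03 × 6 × 6 = 6.48 × 10⁴.
216 ppb / 6.48 × 10⁴ = 3.33 × 10⁻³ ppb = 3.33 ppt.

3.33 ppt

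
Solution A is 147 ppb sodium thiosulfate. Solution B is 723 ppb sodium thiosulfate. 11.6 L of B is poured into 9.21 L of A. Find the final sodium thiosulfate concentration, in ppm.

C_mix = (C_A·V_A + C_B·V_B)/(V_A + V_B) = (147×9.21 + 723×11.6) / 20.81 = 468 ppb = 0.468 ppm.

0.468 ppm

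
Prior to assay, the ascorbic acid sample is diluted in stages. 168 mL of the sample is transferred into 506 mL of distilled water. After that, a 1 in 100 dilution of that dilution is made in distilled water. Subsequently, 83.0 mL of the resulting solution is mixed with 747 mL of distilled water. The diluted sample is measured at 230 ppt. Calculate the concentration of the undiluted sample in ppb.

Overall dilution factor = 4.012 × 100 × 10 = 4012.
Original = 230 ppt × 4012 = 9.23 × 10⁵ ppt = 923 ppb.

923 ppb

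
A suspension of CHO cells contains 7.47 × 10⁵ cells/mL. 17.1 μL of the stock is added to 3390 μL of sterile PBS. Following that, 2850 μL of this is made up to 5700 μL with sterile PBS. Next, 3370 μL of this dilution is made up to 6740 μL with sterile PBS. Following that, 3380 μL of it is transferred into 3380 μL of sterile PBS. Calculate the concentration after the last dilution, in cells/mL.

Overall dilution factor = 199.2 × 2 × 2 × 2 = 1594.
7.47 × 10⁵ cells/mL / 1594 = 469 cells/mL.

469 cells/mL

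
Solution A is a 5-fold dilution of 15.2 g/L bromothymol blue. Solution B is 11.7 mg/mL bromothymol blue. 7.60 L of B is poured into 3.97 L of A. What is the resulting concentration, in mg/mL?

C_A = 15.2 g/L / 5 = 3.04 g/L.
C_B = 11.7 mg/mL = 11.7 g/L.
C_mix = (C_A·V_A + C_B·V_B)/(V_A + V_B) = (3.04×3.97 + 11.7×7.60) / 11.57 = 8.73 g/L = 8.73 mg/mL.

8.73 mg/mL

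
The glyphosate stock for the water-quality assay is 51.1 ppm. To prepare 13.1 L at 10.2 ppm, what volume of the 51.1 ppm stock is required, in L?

2.61 L

V₁ = C₂V₂/C₁ = 10.2 × 13.1 / 51.1 = 2.61 L.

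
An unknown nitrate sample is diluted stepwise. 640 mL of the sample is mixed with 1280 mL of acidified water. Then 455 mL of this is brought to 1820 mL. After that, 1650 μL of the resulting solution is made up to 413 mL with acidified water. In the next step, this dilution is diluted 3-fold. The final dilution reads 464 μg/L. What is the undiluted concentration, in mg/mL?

Overall dilution factor = 3 × 4 × 250.3 × 3 = 9011.
Original = 464 μg/L × 9011 = 4.18 × 10⁶ μg/L = 4.18 mg/mL.

4.18 mg/mL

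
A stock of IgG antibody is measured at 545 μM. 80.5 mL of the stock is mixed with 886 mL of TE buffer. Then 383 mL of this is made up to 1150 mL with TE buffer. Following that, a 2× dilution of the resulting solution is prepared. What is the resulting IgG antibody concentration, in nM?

7560 nM

Overall dilution factor = 12.01 × 3.003 × 2 = 72.1.
545 μM / 72.1 = 7.56 μM = 7560 nM.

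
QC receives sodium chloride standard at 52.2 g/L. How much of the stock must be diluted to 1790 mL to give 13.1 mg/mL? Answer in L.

13.1 mg/mL = 13.1 g/L.
V₁ = C₂V₂/C₁ = 13.1 × 1790 / 52.2 = 449 mL = 0.449 L.

0.449 L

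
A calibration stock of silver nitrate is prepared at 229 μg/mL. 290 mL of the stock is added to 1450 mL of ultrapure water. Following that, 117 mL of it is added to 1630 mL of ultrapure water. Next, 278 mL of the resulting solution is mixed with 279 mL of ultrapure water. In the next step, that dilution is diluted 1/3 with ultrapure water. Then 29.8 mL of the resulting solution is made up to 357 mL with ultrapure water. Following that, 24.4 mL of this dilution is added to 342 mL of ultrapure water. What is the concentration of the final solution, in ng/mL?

Overall dilution factor = 6 × 14.93 × 2.004 × 3 × 11.98 × 15.02 = 9.69 × 10⁴.
229 μg/mL / 9.69 × 10⁴ = 2.36 × 10⁻³ μg/mL = 2.36 ng/mL.

2.36 ng/mL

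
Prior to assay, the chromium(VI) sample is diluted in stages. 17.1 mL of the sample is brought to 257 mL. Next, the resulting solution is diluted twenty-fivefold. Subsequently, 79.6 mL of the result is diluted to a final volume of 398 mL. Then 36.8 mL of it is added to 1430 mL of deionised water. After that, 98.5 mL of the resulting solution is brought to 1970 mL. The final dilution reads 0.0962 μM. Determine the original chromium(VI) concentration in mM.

144 mM

Overall dilution factor = 15.03 × 25 × 5 × 39.86 × 20 = 1.50 × 10⁶.
Original = 0.0962 μM × 1.50 × 10⁶ = 1.44 × 10⁵ μM = 144 mM.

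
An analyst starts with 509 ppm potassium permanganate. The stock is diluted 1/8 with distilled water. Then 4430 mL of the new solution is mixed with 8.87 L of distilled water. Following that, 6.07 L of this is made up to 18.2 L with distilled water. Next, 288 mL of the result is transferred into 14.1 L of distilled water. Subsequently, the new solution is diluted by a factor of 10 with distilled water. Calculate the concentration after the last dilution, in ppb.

Overall dilution factor = 8 × 3.002 × 2.998 × 49.96 × 10 = 3.60 × 10⁴.
509 ppm / 3.60 × 10⁴ = 0.0141 ppm = 14.1 ppb.

14.1 ppb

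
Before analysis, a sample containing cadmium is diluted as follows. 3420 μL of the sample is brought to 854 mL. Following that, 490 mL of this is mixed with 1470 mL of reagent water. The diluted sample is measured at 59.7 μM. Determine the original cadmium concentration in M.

0.0596 M

Overall dilution factor = 249.7 × 4 = 999.
Original = 59.7 μM × 999 = 5.96 × 10⁴ μM = 0.0596 M.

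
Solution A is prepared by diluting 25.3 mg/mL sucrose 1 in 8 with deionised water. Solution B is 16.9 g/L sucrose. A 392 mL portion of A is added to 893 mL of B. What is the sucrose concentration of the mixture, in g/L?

12.7 g/L

C_A = 25.3 mg/mL / 8 = 3.16 mg/mL.
C_B = 16.9 g/L = 16.9 mg/mL.
C_mix = (C_A·V_A + C_B·V_B)/(V_A + V_B) = (3.16×392 + 16.9×893) / 1285 = 12.7 mg/mL = 12.7 g/L.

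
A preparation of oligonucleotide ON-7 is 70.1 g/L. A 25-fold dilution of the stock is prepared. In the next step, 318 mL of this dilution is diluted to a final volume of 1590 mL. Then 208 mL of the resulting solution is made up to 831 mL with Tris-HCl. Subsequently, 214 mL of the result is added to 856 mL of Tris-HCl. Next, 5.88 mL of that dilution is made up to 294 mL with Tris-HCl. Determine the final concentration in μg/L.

561 μg/L

Overall dilution factor = 25 × 5 × 3.995 × 5 × 50 = 1.25 × 10⁵.
70.1 g/L / 1.25 × 10⁵ = 5.61 × 10⁻⁴ g/L = 561 μg/L.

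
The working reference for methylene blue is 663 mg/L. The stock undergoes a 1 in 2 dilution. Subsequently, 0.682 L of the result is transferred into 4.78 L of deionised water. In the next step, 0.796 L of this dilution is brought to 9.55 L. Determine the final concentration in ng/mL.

3450 ng/mL

Overall dilution factor = 2 × 8.009 × 12.00 = 192.
663 mg/L / 192 = 3.45 mg/L = 3450 ng/mL.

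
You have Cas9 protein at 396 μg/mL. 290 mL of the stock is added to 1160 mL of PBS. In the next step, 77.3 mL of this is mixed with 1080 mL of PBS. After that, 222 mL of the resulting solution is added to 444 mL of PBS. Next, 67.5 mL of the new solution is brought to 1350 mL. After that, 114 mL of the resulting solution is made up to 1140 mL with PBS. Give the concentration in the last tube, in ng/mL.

Overall dilution factor = 5 × 14.97 × 3 × 20 × 10 = 4.49 × 10⁴.
396 μg/mL / 4.49 × 10⁴ = 8.82 × 10⁻³ μg/mL = 8.82 ng/mL.

8.82 ng/mL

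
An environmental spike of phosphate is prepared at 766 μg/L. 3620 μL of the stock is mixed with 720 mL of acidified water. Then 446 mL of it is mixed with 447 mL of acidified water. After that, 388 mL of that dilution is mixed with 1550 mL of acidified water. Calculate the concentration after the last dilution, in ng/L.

383 ng/L

Overall dilution factor = 199.9 × 2.002 × 4.995 = 1999.
766 μg/L / 1999 = 0.383 μg/L = 383 ng/L.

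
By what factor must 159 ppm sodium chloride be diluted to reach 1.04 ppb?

Factor = C₀/C_target = 159 ppm / 1.04 ppb = 1.53 × 10⁵.

1.53 × 10⁵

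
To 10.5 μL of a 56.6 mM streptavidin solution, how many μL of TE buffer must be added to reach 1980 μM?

1980 μM = 1.98 mM.
V₂ = C₁V₁/C₂ = 56.6 × 10.5 / 1.98 = 300 μL.
Diluent to add = V₂ − V₁ = 300 − 10.5 = 290 μL.

290 μL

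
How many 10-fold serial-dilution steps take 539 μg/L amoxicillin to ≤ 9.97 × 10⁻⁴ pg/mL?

9

Need 10ⁿ ≥ 5.41 × 10⁸, so n ≥ log(5.41 × 10⁸)/log(10) = 8.73.
Minimum whole steps: n = 9.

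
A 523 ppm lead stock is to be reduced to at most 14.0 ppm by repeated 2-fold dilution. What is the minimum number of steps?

Need 2ⁿ ≥ 37.4, so n ≥ log(37.4)/log(2) = 5.22.
Minimum whole steps: n = 6.

6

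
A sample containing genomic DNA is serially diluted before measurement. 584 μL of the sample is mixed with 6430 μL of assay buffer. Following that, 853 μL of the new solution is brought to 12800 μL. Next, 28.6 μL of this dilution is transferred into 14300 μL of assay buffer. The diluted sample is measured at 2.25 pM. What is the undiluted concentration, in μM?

0.203 μM

Overall dilution factor = 12.01 × 15.01 × 501 = 9.03 × 10⁴.
Original = 2.25 pM × 9.03 × 10⁴ = 2.03 × 10⁵ pM = 0.203 μM.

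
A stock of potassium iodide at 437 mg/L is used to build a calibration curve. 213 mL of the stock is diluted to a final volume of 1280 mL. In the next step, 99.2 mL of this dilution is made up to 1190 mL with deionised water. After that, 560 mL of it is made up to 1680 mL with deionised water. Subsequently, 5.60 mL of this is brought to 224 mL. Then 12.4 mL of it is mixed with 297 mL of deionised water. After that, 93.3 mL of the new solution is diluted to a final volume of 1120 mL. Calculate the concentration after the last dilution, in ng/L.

169 ng/L

Overall dilution factor = 6.009 × 12.00 × 3 × 40 × 24.95 × 12.00 = 2.59 × 10⁶.
437 mg/L / 2.59 × 10⁶ = 1.69 × 10⁻⁴ mg/L = 169 ng/L.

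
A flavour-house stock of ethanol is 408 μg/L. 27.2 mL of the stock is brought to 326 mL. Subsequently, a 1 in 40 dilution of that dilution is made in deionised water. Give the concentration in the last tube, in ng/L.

Overall dilution factor = 11.99 × 40 = 479.
408 μg/L / 479 = 0.851 μg/L = 851 ng/L.

851 ng/L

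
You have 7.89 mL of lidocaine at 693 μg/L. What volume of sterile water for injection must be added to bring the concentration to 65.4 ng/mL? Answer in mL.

65.4 ng/mL = 65.4 μg/L.
V₂ = C₁V₁/C₂ = 693 × 7.89 / 65.4 = 83.6 mL.
Diluent to add = V₂ − V₁ = 83.6 − 7.89 = 75.7 mL.

75.7 mL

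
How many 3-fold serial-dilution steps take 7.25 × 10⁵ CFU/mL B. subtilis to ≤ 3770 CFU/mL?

Need 3ⁿ ≥ 192, so n ≥ log(192)/log(3) = 4.79.
Minimum whole steps: n = 5.

5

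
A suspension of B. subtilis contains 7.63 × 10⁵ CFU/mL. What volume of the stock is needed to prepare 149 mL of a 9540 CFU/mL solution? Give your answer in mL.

1.86 mL

V₁ = C₂V₂/C₁ = 9540 × 149 / 7.63 × 10⁵ = 1.86 mL.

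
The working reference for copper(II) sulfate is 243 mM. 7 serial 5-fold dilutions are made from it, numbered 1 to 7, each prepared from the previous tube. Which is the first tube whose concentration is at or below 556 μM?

tube 4

Tube n has concentration 243 mM / 5ⁿ.
Need 5ⁿ ≥ 243 mM / 556 μM = 437, so n ≥ 3.78.
First such tube: n = 4.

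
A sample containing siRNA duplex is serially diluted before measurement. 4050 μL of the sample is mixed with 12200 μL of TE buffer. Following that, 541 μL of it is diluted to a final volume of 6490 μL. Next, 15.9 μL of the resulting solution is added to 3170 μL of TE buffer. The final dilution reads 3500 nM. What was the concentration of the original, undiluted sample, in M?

Overall dilution factor = 4.012 × 12.00 × 200.4 = 9645.
Original = 3500 nM × 9645 = 3.38 × 10⁷ nM = 0.0338 M.

0.0338 M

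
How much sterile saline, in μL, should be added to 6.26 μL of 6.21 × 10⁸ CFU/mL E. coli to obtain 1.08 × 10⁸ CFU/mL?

29.7 μL

V₂ = C₁V₁/C₂ = 6.21 × 10⁸ × 6.26 / 1.08 × 10⁸ = 36.0 μL.
Diluent to add = V₂ − V₁ = 36.0 − 6.26 = 29.7 μL.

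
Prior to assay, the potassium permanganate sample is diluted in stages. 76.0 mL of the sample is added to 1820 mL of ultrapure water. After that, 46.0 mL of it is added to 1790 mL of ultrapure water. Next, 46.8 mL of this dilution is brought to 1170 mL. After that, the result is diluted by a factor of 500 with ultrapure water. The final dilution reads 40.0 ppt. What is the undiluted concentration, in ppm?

498 ppm

Overall dilution factor = 24.95 × 39.91 × 25 × 500 = 1.24 × 10⁷.
Original = 40.0 ppt × 1.24 × 10⁷ = 4.98 × 10⁸ ppt = 498 ppm.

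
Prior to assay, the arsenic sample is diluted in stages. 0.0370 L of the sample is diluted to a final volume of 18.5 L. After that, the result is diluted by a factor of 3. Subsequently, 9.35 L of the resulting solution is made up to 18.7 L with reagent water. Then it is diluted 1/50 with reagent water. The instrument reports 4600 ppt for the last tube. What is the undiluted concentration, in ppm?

690 ppm

Overall dilution factor = 500 × 3 × 2 × 50 = 1.50 × 10⁵.
Original = 4600 ppt × 1.50 × 10⁵ = 6.90 × 10⁸ ppt = 690 ppm.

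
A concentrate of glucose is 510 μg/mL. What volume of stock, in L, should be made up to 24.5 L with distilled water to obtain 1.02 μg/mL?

V₁ = C₂V₂/C₁ = 1.02 × 24.5 / 510 = 0.0490 L.

0.0490 L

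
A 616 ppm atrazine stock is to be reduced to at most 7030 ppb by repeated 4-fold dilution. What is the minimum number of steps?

4

Need 4ⁿ ≥ 87.6, so n ≥ log(87.6)/log(4) = 3.23.
Minimum whole steps: n = 4.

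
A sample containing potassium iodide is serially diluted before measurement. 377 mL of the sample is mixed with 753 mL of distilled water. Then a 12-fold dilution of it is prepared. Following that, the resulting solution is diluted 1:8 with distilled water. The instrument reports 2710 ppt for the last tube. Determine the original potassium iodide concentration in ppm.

0.780 ppm

Overall dilution factor = 2.997 × 12 × 8 = 288.
Original = 2710 ppt × 288 = 7.80 × 10⁵ ppt = 0.780 ppm.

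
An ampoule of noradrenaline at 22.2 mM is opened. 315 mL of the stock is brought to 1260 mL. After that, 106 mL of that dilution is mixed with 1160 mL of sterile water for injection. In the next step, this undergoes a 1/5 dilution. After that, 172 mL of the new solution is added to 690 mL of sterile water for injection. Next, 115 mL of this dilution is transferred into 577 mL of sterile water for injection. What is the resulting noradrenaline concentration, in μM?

Overall dilution factor = 4 × 11.94 × 5 × 5.012 × 6.017 = 7204.
22.2 mM / 7204 = 3.08 × 10⁻³ mM = 3.08 μM.

3.08 μM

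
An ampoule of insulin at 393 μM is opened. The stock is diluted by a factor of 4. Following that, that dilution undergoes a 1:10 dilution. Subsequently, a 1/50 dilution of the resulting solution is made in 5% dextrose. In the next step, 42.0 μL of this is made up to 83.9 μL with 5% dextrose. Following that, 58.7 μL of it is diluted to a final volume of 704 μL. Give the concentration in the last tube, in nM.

8.20 nM

Overall dilution factor = 4 × 10 × 50 × 1.998 × 11.99 = 4.79 × 10⁴.
393 μM / 4.79 × 10⁴ = 8.20 × 10⁻³ μM = 8.20 nM.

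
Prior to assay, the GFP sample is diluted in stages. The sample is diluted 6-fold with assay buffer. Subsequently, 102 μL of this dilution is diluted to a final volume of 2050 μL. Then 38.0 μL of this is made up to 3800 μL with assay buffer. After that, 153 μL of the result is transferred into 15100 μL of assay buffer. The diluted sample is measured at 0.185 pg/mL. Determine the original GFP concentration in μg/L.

Overall dilution factor = 6 × 20.10 × 100 × 99.69 = 1.20 × 10⁶.
Original = 0.185 pg/mL × 1.20 × 10⁶ = 2.22 × 10⁵ pg/mL = 222 μg/L.

222 μg/L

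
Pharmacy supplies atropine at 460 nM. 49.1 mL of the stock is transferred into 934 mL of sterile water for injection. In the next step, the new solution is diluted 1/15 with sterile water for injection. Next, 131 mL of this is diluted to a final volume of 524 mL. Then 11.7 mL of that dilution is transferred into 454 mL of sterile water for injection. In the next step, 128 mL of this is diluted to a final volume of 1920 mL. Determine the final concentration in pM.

0.641 pM

Overall dilution factor = 20.02 × 15 × 4 × 39.80 × 15 = 7.17 × 10⁵.
460 nM / 7.17 × 10⁵ = 6.41 × 10⁻⁴ nM = 0.641 pM.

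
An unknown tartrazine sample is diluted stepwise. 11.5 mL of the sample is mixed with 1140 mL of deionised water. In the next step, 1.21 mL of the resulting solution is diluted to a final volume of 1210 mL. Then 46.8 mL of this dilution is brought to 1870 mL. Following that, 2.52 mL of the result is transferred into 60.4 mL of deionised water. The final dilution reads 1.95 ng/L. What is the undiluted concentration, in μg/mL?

195 μg/mL

Overall dilution factor = 100.1 × 1000 × 39.96 × 24.97 = 9.99 × 10⁷.
Original = 1.95 ng/L × 9.99 × 10⁷ = 1.95 × 10⁸ ng/L = 195 μg/mL.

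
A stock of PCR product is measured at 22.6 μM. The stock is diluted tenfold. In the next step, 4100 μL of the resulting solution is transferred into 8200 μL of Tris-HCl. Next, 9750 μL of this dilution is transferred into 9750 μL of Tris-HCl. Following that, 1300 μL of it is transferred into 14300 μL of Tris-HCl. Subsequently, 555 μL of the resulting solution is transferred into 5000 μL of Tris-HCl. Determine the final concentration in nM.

Overall dilution factor = 10 × 3 × 2 × 12 × 10.01 = 7206.
22.6 μM / 7206 = 3.14 × 10⁻³ μM = 3.14 nM.

3.14 nM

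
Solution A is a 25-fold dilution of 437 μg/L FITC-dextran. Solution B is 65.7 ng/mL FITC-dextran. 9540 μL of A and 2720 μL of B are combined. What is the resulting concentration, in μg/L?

C_A = 437 μg/L / 25 = 17.5 μg/L.
C_B = 65.7 ng/mL = 65.7 μg/L.
C_mix = (C_A·V_A + C_B·V_B)/(V_A + V_B) = (17.5×9540 + 65.7×2720) / 12260 = 28.2 μg/L.

28.2 μg/L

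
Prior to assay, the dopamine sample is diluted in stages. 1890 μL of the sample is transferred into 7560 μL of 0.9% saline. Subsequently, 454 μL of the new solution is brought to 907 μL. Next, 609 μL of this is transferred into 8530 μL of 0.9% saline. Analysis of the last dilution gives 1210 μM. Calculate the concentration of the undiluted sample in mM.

181 mM

Overall dilution factor = 5 × 1.998 × 15.01 = 150.
Original = 1210 μM × 150 = 1.81 × 10⁵ μM = 181 mM.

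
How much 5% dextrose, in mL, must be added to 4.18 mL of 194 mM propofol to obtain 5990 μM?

5990 μM = 5.99 mM.
V₂ = C₁V₁/C₂ = 194 × 4.18 / 5.99 = 135 mL.
Diluent to add = V₂ − V₁ = 135 − 4.18 = 131 mL.

131 mL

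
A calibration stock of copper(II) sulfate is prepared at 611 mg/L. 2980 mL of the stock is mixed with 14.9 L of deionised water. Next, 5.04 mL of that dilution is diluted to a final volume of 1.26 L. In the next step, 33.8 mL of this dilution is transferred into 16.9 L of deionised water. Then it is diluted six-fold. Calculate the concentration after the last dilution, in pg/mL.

136 pg/mL

Overall dilution factor = 6 × 250 × 501 × 6 = 4.51 × 10⁶.
611 mg/L / 4.51 × 10⁶ = 1.36 × 10⁻⁴ mg/L = 136 pg/mL.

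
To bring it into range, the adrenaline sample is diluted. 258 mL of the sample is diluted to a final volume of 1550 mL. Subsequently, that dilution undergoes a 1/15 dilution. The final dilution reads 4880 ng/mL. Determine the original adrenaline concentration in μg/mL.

Overall dilution factor = 6.008 × 15 = 90.1.
Original = 4880 ng/mL × 90.1 = 4.40 × 10⁵ ng/mL = 440 μg/mL.

440 μg/mL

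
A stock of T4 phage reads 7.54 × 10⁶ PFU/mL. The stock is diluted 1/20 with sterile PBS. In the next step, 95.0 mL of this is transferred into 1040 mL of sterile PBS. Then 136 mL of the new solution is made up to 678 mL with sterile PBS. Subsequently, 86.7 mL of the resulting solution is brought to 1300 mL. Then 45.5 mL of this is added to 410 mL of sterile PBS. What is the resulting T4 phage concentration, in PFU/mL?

Overall dilution factor = 20 × 11.95 × 4.985 × 14.99 × 10.01 = 1.79 × 10⁵.
7.54 × 10⁶ PFU/mL / 1.79 × 10⁵ = 42.2 PFU/mL.

42.2 PFU/mL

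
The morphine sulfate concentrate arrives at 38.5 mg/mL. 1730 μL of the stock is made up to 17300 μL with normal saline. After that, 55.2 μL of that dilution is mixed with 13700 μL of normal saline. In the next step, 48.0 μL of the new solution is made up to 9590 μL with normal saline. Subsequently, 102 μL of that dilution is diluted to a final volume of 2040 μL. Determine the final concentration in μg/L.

3.87 μg/L

Overall dilution factor = 10 × 249.2 × 199.8 × 20 = 9.96 × 10⁶.
38.5 mg/mL / 9.96 × 10⁶ = 3.87 × 10⁻⁶ mg/mL = 3.87 μg/L.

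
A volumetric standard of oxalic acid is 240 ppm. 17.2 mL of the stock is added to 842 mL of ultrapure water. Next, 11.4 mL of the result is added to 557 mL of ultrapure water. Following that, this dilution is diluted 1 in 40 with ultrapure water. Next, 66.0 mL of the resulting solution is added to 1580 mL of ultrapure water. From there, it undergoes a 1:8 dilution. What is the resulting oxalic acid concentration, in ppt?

Overall dilution factor = 49.95 × 49.86 × 40 × 24.94 × 8 = 1.99 × 10⁷.
240 ppm / 1.99 × 10⁷ = 1.21 × 10⁻⁵ ppm = 12.1 ppt.

12.1 ppt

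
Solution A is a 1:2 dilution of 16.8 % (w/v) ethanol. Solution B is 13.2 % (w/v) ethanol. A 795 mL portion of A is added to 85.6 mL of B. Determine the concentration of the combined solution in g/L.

88.7 g/L

C_A = 16.8 % (w/v) / 2 = 8.40 % (w/v).
C_mix = (C_A·V_A + C_B·V_B)/(V_A + V_B) = (8.40×795 + 13.2×85.6) / 880.6 = 8.87 % (w/v) = 88.7 g/L.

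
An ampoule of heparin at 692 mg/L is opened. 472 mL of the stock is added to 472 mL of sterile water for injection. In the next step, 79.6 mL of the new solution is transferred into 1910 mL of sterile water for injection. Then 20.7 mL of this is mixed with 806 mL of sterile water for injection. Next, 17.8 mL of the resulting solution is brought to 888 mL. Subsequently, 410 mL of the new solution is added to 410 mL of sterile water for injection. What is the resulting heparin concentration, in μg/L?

3.47 μg/L

Overall dilution factor = 2 × 24.99 × 39.94 × 49.89 × 2 = 1.99 × 10⁵.
692 mg/L / 1.99 × 10⁵ = 3.47 × 10⁻³ mg/L = 3.47 μg/L.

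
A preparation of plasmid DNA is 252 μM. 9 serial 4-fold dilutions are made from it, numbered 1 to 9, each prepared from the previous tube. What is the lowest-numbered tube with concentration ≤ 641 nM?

tube 5

Tube n has concentration 252 μM / 4ⁿ.
Need 4ⁿ ≥ 252 μM / 641 nM = 393, so n ≥ 4.31.
First such tube: n = 5.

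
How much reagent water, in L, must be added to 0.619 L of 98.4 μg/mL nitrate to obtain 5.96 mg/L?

9.60 L

5.96 mg/L = 5.96 μg/mL.
V₂ = C₁V₁/C₂ = 98.4 × 0.619 / 5.96 = 10.2 L.
Diluent to add = V₂ − V₁ = 10.2 − 0.619 = 9.60 L.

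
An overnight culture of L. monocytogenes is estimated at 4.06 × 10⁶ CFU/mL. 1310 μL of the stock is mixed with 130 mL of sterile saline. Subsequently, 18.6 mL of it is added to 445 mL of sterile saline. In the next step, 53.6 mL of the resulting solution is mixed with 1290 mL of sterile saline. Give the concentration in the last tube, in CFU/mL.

Overall dilution factor = 100.2 × 24.92 × 25.07 = 6.26 × 10⁴.
4.06 × 10⁶ CFU/mL / 6.26 × 10⁴ = 64.8 CFU/mL.

64.8 CFU/mL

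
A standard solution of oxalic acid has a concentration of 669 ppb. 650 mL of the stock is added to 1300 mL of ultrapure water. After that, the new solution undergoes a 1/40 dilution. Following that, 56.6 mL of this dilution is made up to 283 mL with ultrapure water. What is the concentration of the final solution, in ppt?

Overall dilution factor = 3 × 40 × 5 = 600.
669 ppb / 600 = 1.11 ppb = 1120 ppt.

1120 ppt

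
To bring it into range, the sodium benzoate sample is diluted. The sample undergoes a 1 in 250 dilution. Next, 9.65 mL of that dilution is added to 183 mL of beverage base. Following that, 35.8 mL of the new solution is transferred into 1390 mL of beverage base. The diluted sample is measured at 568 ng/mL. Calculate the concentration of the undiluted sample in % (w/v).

Overall dilution factor = 250 × 19.96 × 39.83 = 1.99 × 10⁵.
Original = 568 ng/mL × 1.99 × 10⁵ = 1.13 × 10⁸ ng/mL = 11.3 % (w/v).

11.3 % (w/v)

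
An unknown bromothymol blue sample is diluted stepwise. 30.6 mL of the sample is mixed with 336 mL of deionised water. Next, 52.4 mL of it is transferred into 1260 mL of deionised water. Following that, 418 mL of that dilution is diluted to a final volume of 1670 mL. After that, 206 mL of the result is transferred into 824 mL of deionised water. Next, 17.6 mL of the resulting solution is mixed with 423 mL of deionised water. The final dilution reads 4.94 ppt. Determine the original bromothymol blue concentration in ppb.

741 ppb

Overall dilution factor = 11.98 × 25.05 × 3.995 × 5 × 25.03 = 1.50 × 10⁵.
Original = 4.94 ppt × 1.50 × 10⁵ = 7.41 × 10⁵ ppt = 741 ppb.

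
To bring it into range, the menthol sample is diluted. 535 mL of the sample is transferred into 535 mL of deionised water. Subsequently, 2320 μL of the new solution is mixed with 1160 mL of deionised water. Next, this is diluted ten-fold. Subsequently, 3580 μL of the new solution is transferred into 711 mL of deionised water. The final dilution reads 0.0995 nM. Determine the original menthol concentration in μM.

199 μM

Overall dilution factor = 2 × 501 × 10 × 199.6 = 2.00 × 10⁶.
Original = 0.0995 nM × 2.00 × 10⁶ = 1.99 × 10⁵ nM = 199 μM.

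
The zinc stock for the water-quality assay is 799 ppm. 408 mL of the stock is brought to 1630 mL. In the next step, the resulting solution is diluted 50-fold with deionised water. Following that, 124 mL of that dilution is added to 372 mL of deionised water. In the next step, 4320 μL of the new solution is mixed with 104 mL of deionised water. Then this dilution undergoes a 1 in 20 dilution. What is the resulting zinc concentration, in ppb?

1.99 ppb

Overall dilution factor = 3.995 × 50 × 4 × 25.07 × 20 = 4.01 × 10⁵.
799 ppm / 4.01 × 10⁵ = 1.99 × 10⁻³ ppm = 1.99 ppb.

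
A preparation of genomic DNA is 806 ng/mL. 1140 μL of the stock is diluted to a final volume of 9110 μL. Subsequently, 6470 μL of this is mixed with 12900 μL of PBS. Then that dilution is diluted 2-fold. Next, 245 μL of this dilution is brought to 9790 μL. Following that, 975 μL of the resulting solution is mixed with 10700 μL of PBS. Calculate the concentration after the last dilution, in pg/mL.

Overall dilution factor = 7.991 × 2.994 × 2 × 39.96 × 11.97 = 2.29 × 10⁴.
806 ng/mL / 2.29 × 10⁴ = 0.0352 ng/mL = 35.2 pg/mL.

35.2 pg/mL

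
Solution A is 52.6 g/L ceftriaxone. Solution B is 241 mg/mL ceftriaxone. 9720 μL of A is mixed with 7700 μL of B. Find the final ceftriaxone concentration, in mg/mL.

136 mg/mL

C_B = 241 mg/mL = 241 g/L.
C_mix = (C_A·V_A + C_B·V_B)/(V_A + V_B) = (52.6×9720 + 241×7700) / 17420 = 136 g/L = 136 mg/mL.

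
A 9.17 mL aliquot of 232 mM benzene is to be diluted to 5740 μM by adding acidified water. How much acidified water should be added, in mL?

361 mL

5740 μM = 5.74 mM.
V₂ = C₁V₁/C₂ = 232 × 9.17 / 5.74 = 371 mL.
Diluent to add = V₂ − V₁ = 371 − 9.17 = 361 mL.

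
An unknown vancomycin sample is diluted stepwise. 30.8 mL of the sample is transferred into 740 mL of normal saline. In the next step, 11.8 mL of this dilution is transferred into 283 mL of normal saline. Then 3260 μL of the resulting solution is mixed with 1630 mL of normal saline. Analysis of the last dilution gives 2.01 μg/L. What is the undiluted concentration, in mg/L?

630 mg/L

Overall dilution factor = 25.03 × 24.98 × 501 = 3.13 × 10⁵.
Original = 2.01 μg/L × 3.13 × 10⁵ = 6.30 × 10⁵ μg/L = 630 mg/L.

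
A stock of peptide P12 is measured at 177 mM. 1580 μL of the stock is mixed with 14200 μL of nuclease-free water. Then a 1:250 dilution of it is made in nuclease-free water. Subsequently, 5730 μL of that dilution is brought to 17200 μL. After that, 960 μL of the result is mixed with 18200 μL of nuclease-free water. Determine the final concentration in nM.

Overall dilution factor = 9.987 × 250 × 3.002 × 19.96 = 1.50 × 10⁵.
177 mM / 1.50 × 10⁵ = 1.18 × 10⁻³ mM = 1180 nM.

1180 nM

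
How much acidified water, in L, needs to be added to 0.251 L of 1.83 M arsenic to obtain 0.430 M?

0.817 L

V₂ = C₁V₁/C₂ = 1.83 × 0.251 / 0.430 = 1.07 L.
Diluent to add = V₂ − V₁ = 1.07 − 0.251 = 0.817 L.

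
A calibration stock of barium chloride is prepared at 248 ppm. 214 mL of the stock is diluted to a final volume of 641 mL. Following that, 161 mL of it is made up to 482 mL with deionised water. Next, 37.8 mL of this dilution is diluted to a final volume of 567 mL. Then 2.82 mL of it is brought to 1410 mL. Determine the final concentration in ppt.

3690 ppt

Overall dilution factor = 2.995 × 2.994 × 15 × 500 = 6.73 × 10⁴.
248 ppm / 6.73 × 10⁴ = 3.69 × 10⁻³ ppm = 3690 ppt.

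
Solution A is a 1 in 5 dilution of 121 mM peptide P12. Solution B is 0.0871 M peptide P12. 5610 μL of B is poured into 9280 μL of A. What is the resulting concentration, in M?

C_A = 121 mM / 5 = 24.2 mM.
C_B = 0.0871 M = 87.1 mM.
C_mix = (C_A·V_A + C_B·V_B)/(V_A + V_B) = (24.2×9280 + 87.1×5610) / 14890 = 47.9 mM = 0.0479 M.

0.0479 M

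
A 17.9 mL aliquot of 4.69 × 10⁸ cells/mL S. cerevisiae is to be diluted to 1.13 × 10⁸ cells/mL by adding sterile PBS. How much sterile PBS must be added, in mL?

56.4 mL

V₂ = C₁V₁/C₂ = 4.69 × 10⁸ × 17.9 / 1.13 × 10⁸ = 74.3 mL.
Diluent to add = V₂ − V₁ = 74.3 − 17.9 = 56.4 mL.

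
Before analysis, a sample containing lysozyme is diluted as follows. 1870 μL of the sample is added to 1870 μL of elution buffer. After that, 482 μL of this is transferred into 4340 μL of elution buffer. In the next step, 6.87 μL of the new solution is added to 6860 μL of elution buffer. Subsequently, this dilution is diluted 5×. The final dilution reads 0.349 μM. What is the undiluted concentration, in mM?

Overall dilution factor = 2 × 10.00 × 999.5 × 5 = 10.00 × 10⁴.
Original = 0.349 μM × 10.00 × 10⁴ = 3.49 × 10⁴ μM = 34.9 mM.

34.9 mM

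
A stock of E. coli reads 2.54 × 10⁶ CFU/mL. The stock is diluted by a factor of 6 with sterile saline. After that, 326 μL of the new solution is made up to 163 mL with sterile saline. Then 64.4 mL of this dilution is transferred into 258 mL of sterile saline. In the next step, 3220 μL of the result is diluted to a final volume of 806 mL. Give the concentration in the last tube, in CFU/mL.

Overall dilution factor = 6 × 500 × 5.006 × 250.3 = 3.76 × 10⁶.
2.54 × 10⁶ CFU/mL / 3.76 × 10⁶ = 0.676 CFU/mL.

0.676 CFU/mL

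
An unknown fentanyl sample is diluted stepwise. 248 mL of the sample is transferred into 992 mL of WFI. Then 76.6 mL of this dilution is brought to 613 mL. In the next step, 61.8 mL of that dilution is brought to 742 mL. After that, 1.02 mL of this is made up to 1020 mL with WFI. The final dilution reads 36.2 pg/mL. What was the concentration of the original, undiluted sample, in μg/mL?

17.4 μg/mL

Overall dilution factor = 5 × 8.003 × 12.01 × 1000 = 4.80 × 10⁵.
Original = 36.2 pg/mL × 4.80 × 10⁵ = 1.74 × 10⁷ pg/mL = 17.4 μg/mL.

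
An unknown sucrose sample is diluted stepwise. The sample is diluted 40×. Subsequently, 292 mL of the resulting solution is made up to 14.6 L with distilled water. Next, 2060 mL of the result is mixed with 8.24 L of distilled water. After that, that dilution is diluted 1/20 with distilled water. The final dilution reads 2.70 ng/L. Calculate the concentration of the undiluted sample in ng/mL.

540 ng/mL

Overall dilution factor = 40 × 50 × 5 × 20 = 2.00 × 10⁵.
Original = 2.70 ng/L × 2.00 × 10⁵ = 5.40 × 10⁵ ng/L = 540 ng/mL.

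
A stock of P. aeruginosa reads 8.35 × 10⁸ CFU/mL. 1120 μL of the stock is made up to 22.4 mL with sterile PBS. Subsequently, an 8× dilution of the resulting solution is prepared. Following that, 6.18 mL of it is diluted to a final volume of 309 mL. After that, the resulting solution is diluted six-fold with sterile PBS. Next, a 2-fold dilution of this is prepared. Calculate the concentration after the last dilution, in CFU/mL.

Overall dilution factor = 20 × 8 × 50 × 6 × 2 = 9.60 × 10⁴.
8.35 × 10⁸ CFU/mL / 9.60 × 10⁴ = 8700 CFU/mL.

8700 CFU/mL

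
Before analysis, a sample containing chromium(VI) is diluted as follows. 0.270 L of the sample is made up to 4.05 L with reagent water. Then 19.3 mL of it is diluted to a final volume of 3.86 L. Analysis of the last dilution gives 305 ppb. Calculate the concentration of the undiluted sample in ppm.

Overall dilution factor = 15 × 200 = 3000.
Original = 305 ppb × 3000 = 9.15 × 10⁵ ppb = 915 ppm.

915 ppm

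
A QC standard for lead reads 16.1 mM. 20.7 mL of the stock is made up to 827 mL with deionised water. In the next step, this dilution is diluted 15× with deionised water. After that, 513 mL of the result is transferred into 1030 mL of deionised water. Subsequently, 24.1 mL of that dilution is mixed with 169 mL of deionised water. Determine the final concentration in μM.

Overall dilution factor = 39.95 × 15 × 3.008 × 8.012 = 1.44 × 10⁴.
16.1 mM / 1.44 × 10⁴ = 1.11 × 10⁻³ mM = 1.11 μM.

1.11 μM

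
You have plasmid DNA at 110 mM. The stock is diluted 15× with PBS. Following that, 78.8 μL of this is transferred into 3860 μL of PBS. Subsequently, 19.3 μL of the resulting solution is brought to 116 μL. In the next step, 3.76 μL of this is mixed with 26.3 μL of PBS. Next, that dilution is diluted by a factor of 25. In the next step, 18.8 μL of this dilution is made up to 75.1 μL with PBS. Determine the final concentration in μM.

Overall dilution factor = 15 × 49.98 × 6.010 × 7.995 × 25 × 3.995 = 3.60 × 10⁶.
110 mM / 3.60 × 10⁶ = 3.06 × 10⁻⁵ mM = 0.0306 μM.

0.0306 μM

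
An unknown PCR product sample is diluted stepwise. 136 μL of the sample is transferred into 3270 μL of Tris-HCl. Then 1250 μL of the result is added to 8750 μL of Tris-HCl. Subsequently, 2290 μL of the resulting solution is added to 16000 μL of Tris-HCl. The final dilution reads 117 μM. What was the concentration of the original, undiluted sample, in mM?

187 mM

Overall dilution factor = 25.04 × 8 × 7.987 = 1600.
Original = 117 μM × 1600 = 1.87 × 10⁵ μM = 187 mM.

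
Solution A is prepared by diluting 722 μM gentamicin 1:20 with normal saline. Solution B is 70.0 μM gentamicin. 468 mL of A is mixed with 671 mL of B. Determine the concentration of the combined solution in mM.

0.0561 mM

C_A = 722 μM / 20 = 36.1 μM.
C_mix = (C_A·V_A + C_B·V_B)/(V_A + V_B) = (36.1×468 + 70.0×671) / 1139 = 56.1 μM = 0.0561 mM.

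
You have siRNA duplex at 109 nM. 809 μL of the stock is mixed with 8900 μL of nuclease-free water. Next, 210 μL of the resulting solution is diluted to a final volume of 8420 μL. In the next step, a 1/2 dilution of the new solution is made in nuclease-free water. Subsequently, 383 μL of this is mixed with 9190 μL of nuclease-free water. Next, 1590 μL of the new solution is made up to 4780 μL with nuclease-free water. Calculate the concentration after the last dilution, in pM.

Overall dilution factor = 12.00 × 40.10 × 2 × 24.99 × 3.006 = 7.23 × 10⁴.
109 nM / 7.23 × 10⁴ = 1.51 × 10⁻³ nM = 1.51 pM.

1.51 pM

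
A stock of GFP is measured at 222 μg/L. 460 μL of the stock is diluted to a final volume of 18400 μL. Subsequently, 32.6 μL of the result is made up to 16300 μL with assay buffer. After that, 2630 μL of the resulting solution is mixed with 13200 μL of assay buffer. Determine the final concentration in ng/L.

Overall dilution factor = 40 × 500 × 6.019 = 1.20 × 10⁵.
222 μg/L / 1.20 × 10⁵ = 1.84 × 10⁻³ μg/L = 1.84 ng/L.

1.84 ng/L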